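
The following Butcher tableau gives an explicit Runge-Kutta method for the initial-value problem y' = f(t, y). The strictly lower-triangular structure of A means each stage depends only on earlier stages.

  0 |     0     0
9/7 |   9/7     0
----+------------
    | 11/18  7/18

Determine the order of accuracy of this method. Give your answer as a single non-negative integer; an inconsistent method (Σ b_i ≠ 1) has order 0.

b = (11/18, 7/18)
c = (0, 9/7)
Σ b_i: 11/18·1 + 7/18·1 = 1 ✓
b·c: 7/18·9/7 = 1/2 ✓; 2 stages ⇒ order 2.

2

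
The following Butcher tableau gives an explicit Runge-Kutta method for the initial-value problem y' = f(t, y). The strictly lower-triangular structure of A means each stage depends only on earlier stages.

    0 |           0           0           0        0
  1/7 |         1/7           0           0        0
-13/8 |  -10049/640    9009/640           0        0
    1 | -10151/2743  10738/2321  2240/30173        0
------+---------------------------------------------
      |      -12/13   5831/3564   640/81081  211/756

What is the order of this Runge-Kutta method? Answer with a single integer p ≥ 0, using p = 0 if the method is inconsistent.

b = (-12/13, 5831/3564, 640/81081, 211/756)
c = (0, 1/7, -13/8, 1)
Ac = (0, 0, 1287/640, 114/211)
Σ b_i: (-12/13)·1 + 5831/3564·1 + 640/81081·1 + 211/756·1 = 1 ✓
b·c: 5831/3564·1/7 + 640/81081·(-13/8) + 211/756·1 = 1/2 ✓
b·c²: 5831/3564·1/49 + 640/81081·169/64 + 211/756·1 = 1/3 ✓
b·Ac: 640/81081·1287/640 + 211/756·114/211 = 1/6 ✓
b·c³: 5831/3564·1/343 + 640/81081·(-2197/512) + 211/756·1 = 1/4 ✓
b·(c∘Ac): 640/81081·(-16731/5120) + 211/756·114/211 = 1/8 ✓
b·Ac²: 640/81081·1287/4480 + 211/756·429/1477 = 1/12 ✓
b·A²c: 211/756·63/422 = 1/24 ✓; 4 stages ⇒ order 4.

4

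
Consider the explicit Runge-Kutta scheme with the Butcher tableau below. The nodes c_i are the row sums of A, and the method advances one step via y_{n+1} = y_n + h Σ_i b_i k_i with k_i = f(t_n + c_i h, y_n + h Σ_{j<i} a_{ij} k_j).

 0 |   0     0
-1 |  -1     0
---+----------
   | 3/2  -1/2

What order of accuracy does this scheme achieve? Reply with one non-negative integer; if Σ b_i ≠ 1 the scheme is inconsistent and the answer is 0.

2

b = (3/2, -1/2)
c = (0, -1)
Σ b_i: 3/2·1 + (-1/2)·1 = 1 ✓
b·c: (-1/2)·(-1) = 1/2 ✓; 2 stages ⇒ order 2.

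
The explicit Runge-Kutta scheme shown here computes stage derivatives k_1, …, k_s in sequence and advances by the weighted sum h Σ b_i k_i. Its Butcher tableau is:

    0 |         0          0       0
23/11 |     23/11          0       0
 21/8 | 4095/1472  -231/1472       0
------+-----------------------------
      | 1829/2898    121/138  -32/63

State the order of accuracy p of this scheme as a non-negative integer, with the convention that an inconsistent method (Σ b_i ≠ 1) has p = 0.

3

b = (1829/2898, 121/138, -32/63)
c = (0, 23/11, 21/8)
Ac = (0, 0, -21/64)
Σ b_i: 1829/2898·1 + 121/138·1 + (-32/63)·1 = 1 ✓
b·c: 121/138·23/11 + (-32/63)·21/8 = 1/2 ✓
b·c²: 121/138·529/121 + (-32/63)·441/64 = 1/3 ✓
b·Ac: (-32/63)·(-21/64) = 1/6 ✓; 3 stages ⇒ order 3.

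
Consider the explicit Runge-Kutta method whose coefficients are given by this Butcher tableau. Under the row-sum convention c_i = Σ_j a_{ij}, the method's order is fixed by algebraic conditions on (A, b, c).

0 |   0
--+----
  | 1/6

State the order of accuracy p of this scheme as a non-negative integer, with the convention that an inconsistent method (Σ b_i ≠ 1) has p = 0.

b = (1/6)
c = (0)
Σ b_i: 1/6·1 = 1/6 ≠ 1 ⇒ order 0.

0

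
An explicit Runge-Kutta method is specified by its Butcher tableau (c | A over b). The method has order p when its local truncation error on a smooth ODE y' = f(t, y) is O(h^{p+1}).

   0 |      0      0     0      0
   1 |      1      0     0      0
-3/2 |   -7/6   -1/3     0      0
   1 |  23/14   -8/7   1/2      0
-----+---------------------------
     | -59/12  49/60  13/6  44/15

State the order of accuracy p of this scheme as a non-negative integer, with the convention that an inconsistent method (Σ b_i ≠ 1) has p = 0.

b = (-59/12, 49/60, 13/6, 44/15)
c = (0, 1, -3/2, 1)
Ac = (0, 0, -1/3, -53/28)
Σ b_i: (-59/12)·1 + 49/60·1 + 13/6·1 + 44/15·1 = 1 ✓
b·c: 49/60·1 + 13/6·(-3/2) + 44/15·1 = 1/2 ✓
b·c²: 49/60·1 + 13/6·9/4 + 44/15·1 = 69/8 ≠ 1/3 ⇒ order 2.
b·Ac: 13/6·(-1/3) + 44/15·(-53/28) = -3953/630 ≠ 1/6

2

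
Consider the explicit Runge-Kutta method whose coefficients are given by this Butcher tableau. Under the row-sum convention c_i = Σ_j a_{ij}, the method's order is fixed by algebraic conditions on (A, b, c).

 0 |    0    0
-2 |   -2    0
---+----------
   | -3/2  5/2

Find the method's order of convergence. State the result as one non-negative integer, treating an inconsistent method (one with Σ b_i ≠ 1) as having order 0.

1

b = (-3/2, 5/2)
c = (0, -2)
Σ b_i: (-3/2)·1 + 5/2·1 = 1 ✓
b·c: 5/2·(-2) = -5 ≠ 1/2 ⇒ order 1.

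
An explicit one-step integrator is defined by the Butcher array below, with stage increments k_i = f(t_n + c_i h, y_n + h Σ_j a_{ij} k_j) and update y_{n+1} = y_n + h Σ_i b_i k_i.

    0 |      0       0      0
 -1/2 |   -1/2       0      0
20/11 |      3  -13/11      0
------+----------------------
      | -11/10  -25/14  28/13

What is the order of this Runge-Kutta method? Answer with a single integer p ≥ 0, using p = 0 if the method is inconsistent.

0

b = (-11/10, -25/14, 28/13)
c = (0, -1/2, 20/11)
Ac = (0, 0, 13/22)
Σ b_i: (-11/10)·1 + (-25/14)·1 + 28/13·1 = -333/455 ≠ 1 ⇒ order 0.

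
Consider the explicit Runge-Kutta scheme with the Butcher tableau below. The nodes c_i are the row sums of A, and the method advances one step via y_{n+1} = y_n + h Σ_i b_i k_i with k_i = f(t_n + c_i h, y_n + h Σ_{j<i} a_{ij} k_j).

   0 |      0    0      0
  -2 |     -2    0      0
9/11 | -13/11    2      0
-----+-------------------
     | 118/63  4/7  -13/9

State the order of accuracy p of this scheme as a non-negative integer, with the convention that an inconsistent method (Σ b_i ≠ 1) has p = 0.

1

b = (118/63, 4/7, -13/9)
c = (0, -2, 9/11)
Ac = (0, 0, -4)
Σ b_i: 118/63·1 + 4/7·1 + (-13/9)·1 = 1 ✓
b·c: 4/7·(-2) + (-13/9)·9/11 = -179/77 ≠ 1/2 ⇒ order 1.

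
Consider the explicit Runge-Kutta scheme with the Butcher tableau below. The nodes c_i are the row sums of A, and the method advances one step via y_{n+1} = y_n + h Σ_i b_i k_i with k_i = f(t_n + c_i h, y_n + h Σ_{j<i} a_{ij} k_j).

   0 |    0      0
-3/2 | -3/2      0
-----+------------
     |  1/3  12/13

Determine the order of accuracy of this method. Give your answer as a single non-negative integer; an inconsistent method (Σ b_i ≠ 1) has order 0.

b = (1/3, 12/13)
c = (0, -3/2)
Σ b_i: 1/3·1 + 12/13·1 = 49/39 ≠ 1 ⇒ order 0.

0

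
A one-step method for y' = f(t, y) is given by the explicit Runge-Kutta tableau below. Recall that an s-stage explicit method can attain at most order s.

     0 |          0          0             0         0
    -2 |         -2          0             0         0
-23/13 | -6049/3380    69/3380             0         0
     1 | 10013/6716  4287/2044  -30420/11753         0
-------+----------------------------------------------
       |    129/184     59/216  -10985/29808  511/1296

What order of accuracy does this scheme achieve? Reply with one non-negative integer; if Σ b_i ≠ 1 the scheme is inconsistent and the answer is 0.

b = (129/184, 59/216, -10985/29808, 511/1296)
c = (0, -2, -23/13, 1)
Ac = (0, 0, -69/1690, 393/1022)
Σ b_i: 129/184·1 + 59/216·1 + (-10985/29808)·1 + 511/1296·1 = 1 ✓
b·c: 59/216·(-2) + (-10985/29808)·(-23/13) + 511/1296·1 = 1/2 ✓
b·c²: 59/216·4 + (-10985/29808)·529/169 + 511/1296·1 = 1/3 ✓
b·Ac: (-10985/29808)·(-69/1690) + 511/1296·393/1022 = 1/6 ✓
b·c³: 59/216·(-8) + (-10985/29808)·(-12167/2197) + 511/1296·1 = 1/4 ✓
b·(c∘Ac): (-10985/29808)·1587/21970 + 511/1296·393/1022 = 1/8 ✓
b·Ac²: (-10985/29808)·69/845 + 511/1296·21/73 = 1/12 ✓
b·A²c: 511/1296·54/511 = 1/24 ✓; 4 stages ⇒ order 4.

4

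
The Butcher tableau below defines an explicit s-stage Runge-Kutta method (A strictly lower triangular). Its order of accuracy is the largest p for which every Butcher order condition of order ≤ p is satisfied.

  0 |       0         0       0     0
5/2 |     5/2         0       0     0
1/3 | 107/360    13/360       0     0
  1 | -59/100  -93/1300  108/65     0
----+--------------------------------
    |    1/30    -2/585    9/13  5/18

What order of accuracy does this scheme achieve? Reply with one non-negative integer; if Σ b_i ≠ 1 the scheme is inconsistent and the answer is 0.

b = (1/30, -2/585, 9/13, 5/18)
c = (0, 5/2, 1/3, 1)
Ac = (0, 0, 13/144, 3/8)
Σ b_i: 1/30·1 + (-2/585)·1 + 9/13·1 + 5/18·1 = 1 ✓
b·c: (-2/585)·5/2 + 9/13·1/3 + 5/18·1 = 1/2 ✓
b·c²: (-2/585)·25/4 + 9/13·1/9 + 5/18·1 = 1/3 ✓
b·Ac: 9/13·13/144 + 5/18·3/8 = 1/6 ✓
b·c³: (-2/585)·125/8 + 9/13·1/27 + 5/18·1 = 1/4 ✓
b·(c∘Ac): 9/13·13/432 + 5/18·3/8 = 1/8 ✓
b·Ac²: 9/13·65/288 + 5/18·(-21/80) = 1/12 ✓
b·A²c: 5/18·3/20 = 1/24 ✓; 4 stages ⇒ order 4.

4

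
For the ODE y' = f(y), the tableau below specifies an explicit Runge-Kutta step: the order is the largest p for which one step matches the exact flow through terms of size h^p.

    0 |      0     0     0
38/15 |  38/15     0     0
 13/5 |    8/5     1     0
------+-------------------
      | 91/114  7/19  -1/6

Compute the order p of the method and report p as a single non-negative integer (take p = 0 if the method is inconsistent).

b = (91/114, 7/19, -1/6)
c = (0, 38/15, 13/5)
Ac = (0, 0, 38/15)
Σ b_i: 91/114·1 + 7/19·1 + (-1/6)·1 = 1 ✓
b·c: 7/19·38/15 + (-1/6)·13/5 = 1/2 ✓
b·c²: 7/19·1444/225 + (-1/6)·169/25 = 557/450 ≠ 1/3 ⇒ order 2.
b·Ac: (-1/6)·38/15 = -19/45 ≠ 1/6

2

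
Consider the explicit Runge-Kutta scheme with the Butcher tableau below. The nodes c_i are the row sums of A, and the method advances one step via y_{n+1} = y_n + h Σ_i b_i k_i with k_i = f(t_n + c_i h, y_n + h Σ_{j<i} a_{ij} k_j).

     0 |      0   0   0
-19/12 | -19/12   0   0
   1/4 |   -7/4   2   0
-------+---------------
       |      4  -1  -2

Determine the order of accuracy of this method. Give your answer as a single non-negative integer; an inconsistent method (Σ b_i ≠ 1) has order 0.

1

b = (4, -1, -2)
c = (0, -19/12, 1/4)
Ac = (0, 0, -19/6)
Σ b_i: 4·1 + (-1)·1 + (-2)·1 = 1 ✓
b·c: (-1)·(-19/12) + (-2)·1/4 = 13/12 ≠ 1/2 ⇒ order 1.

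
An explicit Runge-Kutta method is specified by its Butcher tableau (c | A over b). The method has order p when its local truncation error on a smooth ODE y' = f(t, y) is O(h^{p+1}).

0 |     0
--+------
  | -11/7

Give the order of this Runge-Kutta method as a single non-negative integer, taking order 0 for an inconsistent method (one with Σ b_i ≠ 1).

0

b = (-11/7)
c = (0)
Σ b_i: (-11/7)·1 = -11/7 ≠ 1 ⇒ order 0.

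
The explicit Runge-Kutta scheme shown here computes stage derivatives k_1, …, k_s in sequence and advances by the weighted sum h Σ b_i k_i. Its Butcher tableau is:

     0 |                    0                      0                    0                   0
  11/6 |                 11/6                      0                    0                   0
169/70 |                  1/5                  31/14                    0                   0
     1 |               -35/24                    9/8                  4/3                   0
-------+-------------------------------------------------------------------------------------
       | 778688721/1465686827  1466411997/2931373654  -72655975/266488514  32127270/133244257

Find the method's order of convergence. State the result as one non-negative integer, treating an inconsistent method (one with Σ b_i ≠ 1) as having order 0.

3

b = (778688721/1465686827, 1466411997/2931373654, -72655975/266488514, 32127270/133244257)
c = (0, 11/6, 169/70, 1)
Ac = (0, 0, 341/84, 8873/1680)
Σ b_i: 778688721/1465686827·1 + 1466411997/2931373654·1 + (-72655975/266488514)·1 + 32127270/133244257·1 = 1 ✓
b·c: 1466411997/2931373654·11/6 + (-72655975/266488514)·169/70 + 32127270/133244257·1 = 1/2 ✓
b·c²: 1466411997/2931373654·121/36 + (-72655975/266488514)·28561/4900 + 32127270/133244257·1 = 1/3 ✓
b·Ac: (-72655975/266488514)·341/84 + 32127270/133244257·8873/1680 = 1/6 ✓
b·c³: 1466411997/2931373654·1331/216 + (-72655975/266488514)·4826809/343000 + 32127270/133244257·1 = -24609960059/47967932520 ≠ 1/4 ⇒ order 3.
b·(c∘Ac): (-72655975/266488514)·57629/5880 + 32127270/133244257·8873/1680 = -8945446189/6395724336 ≠ 1/8
b·Ac²: (-72655975/266488514)·3751/504 + 32127270/133244257·1358627/117600 = 127001902129/167887763820 ≠ 1/12
b·A²c: 32127270/133244257·341/63 = 521685670/399732771 ≠ 1/24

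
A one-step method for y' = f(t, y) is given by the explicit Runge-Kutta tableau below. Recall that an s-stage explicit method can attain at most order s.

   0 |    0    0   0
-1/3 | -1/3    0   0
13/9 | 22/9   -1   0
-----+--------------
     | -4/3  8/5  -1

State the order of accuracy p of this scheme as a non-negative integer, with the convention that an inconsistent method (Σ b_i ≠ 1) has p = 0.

b = (-4/3, 8/5, -1)
c = (0, -1/3, 13/9)
Ac = (0, 0, 1/3)
Σ b_i: (-4/3)·1 + 8/5·1 + (-1)·1 = -11/15 ≠ 1 ⇒ order 0.

0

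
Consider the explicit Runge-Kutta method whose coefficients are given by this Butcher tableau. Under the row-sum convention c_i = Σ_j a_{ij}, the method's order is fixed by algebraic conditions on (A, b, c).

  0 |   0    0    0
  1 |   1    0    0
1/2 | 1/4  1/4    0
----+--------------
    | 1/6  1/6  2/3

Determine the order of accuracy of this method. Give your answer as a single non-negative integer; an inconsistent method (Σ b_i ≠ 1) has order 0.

3

b = (1/6, 1/6, 2/3)
c = (0, 1, 1/2)
Ac = (0, 0, 1/4)
Σ b_i: 1/6·1 + 1/6·1 + 2/3·1 = 1 ✓
b·c: 1/6·1 + 2/3·1/2 = 1/2 ✓
b·c²: 1/6·1 + 2/3·1/4 = 1/3 ✓
b·Ac: 2/3·1/4 = 1/6 ✓; 3 stages ⇒ order 3.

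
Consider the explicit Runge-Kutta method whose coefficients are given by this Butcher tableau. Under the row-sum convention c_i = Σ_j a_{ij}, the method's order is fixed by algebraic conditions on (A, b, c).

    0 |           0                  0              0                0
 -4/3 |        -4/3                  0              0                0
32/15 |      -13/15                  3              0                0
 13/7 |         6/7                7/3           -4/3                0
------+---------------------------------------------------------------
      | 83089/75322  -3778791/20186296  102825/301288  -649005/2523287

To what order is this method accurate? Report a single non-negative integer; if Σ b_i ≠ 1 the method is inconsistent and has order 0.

b = (83089/75322, -3778791/20186296, 102825/301288, -649005/2523287)
c = (0, -4/3, 32/15, 13/7)
Ac = (0, 0, -4, -268/45)
Σ b_i: 83089/75322·1 + (-3778791/20186296)·1 + 102825/301288·1 + (-649005/2523287)·1 = 1 ✓
b·c: (-3778791/20186296)·(-4/3) + 102825/301288·32/15 + (-649005/2523287)·13/7 = 1/2 ✓
b·c²: (-3778791/20186296)·16/9 + 102825/301288·1024/225 + (-649005/2523287)·169/49 = 1/3 ✓
b·Ac: 102825/301288·(-4) + (-649005/2523287)·(-268/45) = 1/6 ✓
b·c³: (-3778791/20186296)·(-64/27) + 102825/301288·32768/3375 + (-649005/2523287)·2197/343 = 1925309/912555 ≠ 1/4 ⇒ order 3.
b·(c∘Ac): 102825/301288·(-128/15) + (-649005/2523287)·(-3484/315) = -7628/112983 ≠ 1/8
b·Ac²: 102825/301288·16/3 + (-649005/2523287)·(-48/25) = 2245746/970495 ≠ 1/12
b·A²c: (-649005/2523287)·16/3 = -3461360/2523287 ≠ 1/24

3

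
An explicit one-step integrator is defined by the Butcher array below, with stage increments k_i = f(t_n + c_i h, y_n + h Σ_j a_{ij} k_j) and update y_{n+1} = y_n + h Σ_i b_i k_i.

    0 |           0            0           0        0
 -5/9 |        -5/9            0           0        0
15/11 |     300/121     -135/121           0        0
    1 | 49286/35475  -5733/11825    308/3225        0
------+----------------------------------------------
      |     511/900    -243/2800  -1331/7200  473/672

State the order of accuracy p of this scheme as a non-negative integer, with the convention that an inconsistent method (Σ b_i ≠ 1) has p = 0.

4

b = (511/900, -243/2800, -1331/7200, 473/672)
c = (0, -5/9, 15/11, 1)
Ac = (0, 0, 75/121, 189/473)
Σ b_i: 511/900·1 + (-243/2800)·1 + (-1331/7200)·1 + 473/672·1 = 1 ✓
b·c: (-243/2800)·(-5/9) + (-1331/7200)·15/11 + 473/672·1 = 1/2 ✓
b·c²: (-243/2800)·25/81 + (-1331/7200)·225/121 + 473/672·1 = 1/3 ✓
b·Ac: (-1331/7200)·75/121 + 473/672·189/473 = 1/6 ✓
b·c³: (-243/2800)·(-125/729) + (-1331/7200)·3375/1331 + 473/672·1 = 1/4 ✓
b·(c∘Ac): (-1331/7200)·1125/1331 + 473/672·189/473 = 1/8 ✓
b·Ac²: (-1331/7200)·(-125/363) + 473/672·119/4257 = 1/12 ✓
b·A²c: 473/672·28/473 = 1/24 ✓; 4 stages ⇒ order 4.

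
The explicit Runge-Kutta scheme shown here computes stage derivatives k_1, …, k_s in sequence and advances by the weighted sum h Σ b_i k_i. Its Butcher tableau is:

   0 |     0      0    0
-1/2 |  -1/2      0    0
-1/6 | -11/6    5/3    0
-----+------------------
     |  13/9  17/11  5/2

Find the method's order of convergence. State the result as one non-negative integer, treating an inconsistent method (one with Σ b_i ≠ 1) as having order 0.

b = (13/9, 17/11, 5/2)
c = (0, -1/2, -1/6)
Ac = (0, 0, -5/6)
Σ b_i: 13/9·1 + 17/11·1 + 5/2·1 = 1087/198 ≠ 1 ⇒ order 0.

0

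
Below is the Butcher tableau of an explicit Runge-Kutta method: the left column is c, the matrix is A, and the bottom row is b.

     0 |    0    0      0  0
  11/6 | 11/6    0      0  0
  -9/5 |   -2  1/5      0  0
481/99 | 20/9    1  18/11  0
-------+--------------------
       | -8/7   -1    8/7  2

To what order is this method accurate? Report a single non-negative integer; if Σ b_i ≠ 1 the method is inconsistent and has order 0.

1

b = (-8/7, -1, 8/7, 2)
c = (0, 11/6, -9/5, 481/99)
Ac = (0, 0, 11/30, -367/330)
Σ b_i: (-8/7)·1 + (-1)·1 + 8/7·1 + 2·1 = 1 ✓
b·c: (-1)·11/6 + 8/7·(-9/5) + 2·481/99 = 40379/6930 ≠ 1/2 ⇒ order 1.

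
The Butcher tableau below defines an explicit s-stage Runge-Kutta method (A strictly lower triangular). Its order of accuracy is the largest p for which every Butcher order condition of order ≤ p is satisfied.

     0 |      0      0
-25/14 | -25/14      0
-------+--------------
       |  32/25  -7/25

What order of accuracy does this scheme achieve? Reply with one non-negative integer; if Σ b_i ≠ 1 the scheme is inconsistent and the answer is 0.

2

b = (32/25, -7/25)
c = (0, -25/14)
Σ b_i: 32/25·1 + (-7/25)·1 = 1 ✓
b·c: (-7/25)·(-25/14) = 1/2 ✓; 2 stages ⇒ order 2.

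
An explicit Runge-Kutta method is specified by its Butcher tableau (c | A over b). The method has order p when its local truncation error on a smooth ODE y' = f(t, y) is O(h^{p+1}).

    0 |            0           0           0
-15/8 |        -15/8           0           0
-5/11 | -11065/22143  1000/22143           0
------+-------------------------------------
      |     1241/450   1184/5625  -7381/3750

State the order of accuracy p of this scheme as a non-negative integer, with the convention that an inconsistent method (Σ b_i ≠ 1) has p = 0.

b = (1241/450, 1184/5625, -7381/3750)
c = (0, -15/8, -5/11)
Ac = (0, 0, -625/7381)
Σ b_i: 1241/450·1 + 1184/5625·1 + (-7381/3750)·1 = 1 ✓
b·c: 1184/5625·(-15/8) + (-7381/3750)·(-5/11) = 1/2 ✓
b·c²: 1184/5625·225/64 + (-7381/3750)·25/121 = 1/3 ✓
b·Ac: (-7381/3750)·(-625/7381) = 1/6 ✓; 3 stages ⇒ order 3.

3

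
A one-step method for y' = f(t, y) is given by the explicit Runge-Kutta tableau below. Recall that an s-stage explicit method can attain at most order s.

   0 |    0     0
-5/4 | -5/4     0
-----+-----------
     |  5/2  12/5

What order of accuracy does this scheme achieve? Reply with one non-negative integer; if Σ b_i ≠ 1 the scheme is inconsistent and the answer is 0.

0

b = (5/2, 12/5)
c = (0, -5/4)
Σ b_i: 5/2·1 + 12/5·1 = 49/10 ≠ 1 ⇒ order 0.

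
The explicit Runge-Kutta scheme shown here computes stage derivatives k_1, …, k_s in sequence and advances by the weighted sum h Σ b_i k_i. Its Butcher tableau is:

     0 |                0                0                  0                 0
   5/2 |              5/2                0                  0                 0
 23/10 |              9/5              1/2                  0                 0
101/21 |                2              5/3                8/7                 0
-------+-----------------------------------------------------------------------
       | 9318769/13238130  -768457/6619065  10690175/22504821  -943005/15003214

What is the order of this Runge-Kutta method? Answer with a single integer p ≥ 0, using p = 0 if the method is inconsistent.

3

b = (9318769/13238130, -768457/6619065, 10690175/22504821, -943005/15003214)
c = (0, 5/2, 23/10, 101/21)
Ac = (0, 0, 5/4, 1427/210)
Σ b_i: 9318769/13238130·1 + (-768457/6619065)·1 + 10690175/22504821·1 + (-943005/15003214)·1 = 1 ✓
b·c: (-768457/6619065)·5/2 + 10690175/22504821·23/10 + (-943005/15003214)·101/21 = 1/2 ✓
b·c²: (-768457/6619065)·25/4 + 10690175/22504821·529/100 + (-943005/15003214)·10201/441 = 1/3 ✓
b·Ac: 10690175/22504821·5/4 + (-943005/15003214)·1427/210 = 1/6 ✓
b·c³: (-768457/6619065)·125/8 + 10690175/22504821·12167/1000 + (-943005/15003214)·1030301/9261 = -420760516/139000365 ≠ 1/4 ⇒ order 3.
b·(c∘Ac): 10690175/22504821·23/8 + (-943005/15003214)·144127/4410 = -2430507/3530168 ≠ 1/8
b·Ac²: 10690175/22504821·25/8 + (-943005/15003214)·34571/2100 = 202412711/450096420 ≠ 1/12
b·A²c: (-943005/15003214)·10/7 = -673575/7501607 ≠ 1/24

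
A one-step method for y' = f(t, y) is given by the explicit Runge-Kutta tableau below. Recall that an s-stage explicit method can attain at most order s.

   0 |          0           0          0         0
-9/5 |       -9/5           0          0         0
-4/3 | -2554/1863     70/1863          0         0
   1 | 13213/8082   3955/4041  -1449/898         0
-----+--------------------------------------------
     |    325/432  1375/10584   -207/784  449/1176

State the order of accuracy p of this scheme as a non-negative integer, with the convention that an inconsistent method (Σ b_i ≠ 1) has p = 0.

4

b = (325/432, 1375/10584, -207/784, 449/1176)
c = (0, -9/5, -4/3, 1)
Ac = (0, 0, -14/207, 175/449)
Σ b_i: 325/432·1 + 1375/10584·1 + (-207/784)·1 + 449/1176·1 = 1 ✓
b·c: 1375/10584·(-9/5) + (-207/784)·(-4/3) + 449/1176·1 = 1/2 ✓
b·c²: 1375/10584·81/25 + (-207/784)·16/9 + 449/1176·1 = 1/3 ✓
b·Ac: (-207/784)·(-14/207) + 449/1176·175/449 = 1/6 ✓
b·c³: 1375/10584·(-729/125) + (-207/784)·(-64/27) + 449/1176·1 = 1/4 ✓
b·(c∘Ac): (-207/784)·56/621 + 449/1176·175/449 = 1/8 ✓
b·Ac²: (-207/784)·14/115 + 449/1176·679/2245 = 1/12 ✓
b·A²c: 449/1176·49/449 = 1/24 ✓; 4 stages ⇒ order 4.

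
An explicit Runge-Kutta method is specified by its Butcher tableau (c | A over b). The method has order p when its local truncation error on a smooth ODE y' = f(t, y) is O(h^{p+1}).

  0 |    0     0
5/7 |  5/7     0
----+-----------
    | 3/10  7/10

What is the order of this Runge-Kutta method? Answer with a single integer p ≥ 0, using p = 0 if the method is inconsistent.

b = (3/10, 7/10)
c = (0, 5/7)
Σ b_i: 3/10·1 + 7/10·1 = 1 ✓
b·c: 7/10·5/7 = 1/2 ✓; 2 stages ⇒ order 2.

2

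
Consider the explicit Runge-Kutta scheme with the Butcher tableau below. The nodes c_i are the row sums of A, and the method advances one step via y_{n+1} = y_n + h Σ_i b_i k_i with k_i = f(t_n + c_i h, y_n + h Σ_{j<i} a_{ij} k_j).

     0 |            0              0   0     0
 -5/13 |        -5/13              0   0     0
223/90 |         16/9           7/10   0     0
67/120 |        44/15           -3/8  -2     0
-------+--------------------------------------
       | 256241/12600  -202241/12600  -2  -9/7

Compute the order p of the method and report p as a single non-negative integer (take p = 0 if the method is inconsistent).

2

b = (256241/12600, -202241/12600, -2, -9/7)
c = (0, -5/13, 223/90, 67/120)
Ac = (0, 0, -7/26, -22517/4680)
Σ b_i: 256241/12600·1 + (-202241/12600)·1 + (-2)·1 + (-9/7)·1 = 1 ✓
b·c: (-202241/12600)·(-5/13) + (-2)·223/90 + (-9/7)·67/120 = 1/2 ✓
b·c²: (-202241/12600)·25/169 + (-2)·49729/8100 + (-9/7)·4489/14400 = -35508073/2358720 ≠ 1/3 ⇒ order 2.
b·Ac: (-2)·(-7/26) + (-9/7)·(-22517/4680) = 24477/3640 ≠ 1/6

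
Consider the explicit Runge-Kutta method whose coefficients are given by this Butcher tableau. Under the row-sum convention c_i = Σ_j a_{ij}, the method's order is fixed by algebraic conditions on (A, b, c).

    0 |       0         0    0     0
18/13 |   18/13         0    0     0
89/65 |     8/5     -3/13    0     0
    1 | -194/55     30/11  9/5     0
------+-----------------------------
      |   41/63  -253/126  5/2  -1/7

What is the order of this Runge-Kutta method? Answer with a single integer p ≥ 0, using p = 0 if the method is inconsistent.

2

b = (41/63, -253/126, 5/2, -1/7)
c = (0, 18/13, 89/65, 1)
Ac = (0, 0, -54/169, 22311/3575)
Σ b_i: 41/63·1 + (-253/126)·1 + 5/2·1 + (-1/7)·1 = 1 ✓
b·c: (-253/126)·18/13 + 5/2·89/65 + (-1/7)·1 = 1/2 ✓
b·c²: (-253/126)·324/169 + 5/2·7921/4225 + (-1/7)·1 = 8217/11830 ≠ 1/3 ⇒ order 2.
b·Ac: 5/2·(-54/169) + (-1/7)·22311/3575 = -549918/325325 ≠ 1/6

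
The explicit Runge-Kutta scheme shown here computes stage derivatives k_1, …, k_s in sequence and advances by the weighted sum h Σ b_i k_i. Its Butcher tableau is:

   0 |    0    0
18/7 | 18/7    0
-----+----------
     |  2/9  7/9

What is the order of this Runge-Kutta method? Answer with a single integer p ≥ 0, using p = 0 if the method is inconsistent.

b = (2/9, 7/9)
c = (0, 18/7)
Σ b_i: 2/9·1 + 7/9·1 = 1 ✓
b·c: 7/9·18/7 = 2 ≠ 1/2 ⇒ order 1.

1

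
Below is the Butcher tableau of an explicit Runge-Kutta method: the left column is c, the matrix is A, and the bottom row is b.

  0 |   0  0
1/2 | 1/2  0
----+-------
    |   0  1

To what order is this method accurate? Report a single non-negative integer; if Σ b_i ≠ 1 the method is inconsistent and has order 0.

2

b = (0, 1)
c = (0, 1/2)
Σ b_i: 1·1 = 1 ✓
b·c: 1·1/2 = 1/2 ✓; 2 stages ⇒ order 2.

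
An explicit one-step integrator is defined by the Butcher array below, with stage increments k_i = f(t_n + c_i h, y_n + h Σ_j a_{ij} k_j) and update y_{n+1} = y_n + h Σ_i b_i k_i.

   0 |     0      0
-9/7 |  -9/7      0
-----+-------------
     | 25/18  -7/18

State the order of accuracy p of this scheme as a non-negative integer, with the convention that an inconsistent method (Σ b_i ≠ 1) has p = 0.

2

b = (25/18, -7/18)
c = (0, -9/7)
Σ b_i: 25/18·1 + (-7/18)·1 = 1 ✓
b·c: (-7/18)·(-9/7) = 1/2 ✓; 2 stages ⇒ order 2.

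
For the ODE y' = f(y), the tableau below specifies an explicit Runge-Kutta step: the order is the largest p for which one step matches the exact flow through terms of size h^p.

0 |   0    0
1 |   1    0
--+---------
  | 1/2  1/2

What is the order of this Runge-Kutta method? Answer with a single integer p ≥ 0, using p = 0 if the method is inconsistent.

2

b = (1/2, 1/2)
c = (0, 1)
Σ b_i: 1/2·1 + 1/2·1 = 1 ✓
b·c: 1/2·1 = 1/2 ✓; 2 stages ⇒ order 2.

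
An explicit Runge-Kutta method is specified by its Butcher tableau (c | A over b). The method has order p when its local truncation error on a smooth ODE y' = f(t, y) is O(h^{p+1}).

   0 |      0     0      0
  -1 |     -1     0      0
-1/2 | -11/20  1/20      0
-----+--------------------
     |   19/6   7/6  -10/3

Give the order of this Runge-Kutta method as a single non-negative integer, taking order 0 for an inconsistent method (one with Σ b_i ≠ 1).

b = (19/6, 7/6, -10/3)
c = (0, -1, -1/2)
Ac = (0, 0, -1/20)
Σ b_i: 19/6·1 + 7/6·1 + (-10/3)·1 = 1 ✓
b·c: 7/6·(-1) + (-10/3)·(-1/2) = 1/2 ✓
b·c²: 7/6·1 + (-10/3)·1/4 = 1/3 ✓
b·Ac: (-10/3)·(-1/20) = 1/6 ✓; 3 stages ⇒ order 3.

3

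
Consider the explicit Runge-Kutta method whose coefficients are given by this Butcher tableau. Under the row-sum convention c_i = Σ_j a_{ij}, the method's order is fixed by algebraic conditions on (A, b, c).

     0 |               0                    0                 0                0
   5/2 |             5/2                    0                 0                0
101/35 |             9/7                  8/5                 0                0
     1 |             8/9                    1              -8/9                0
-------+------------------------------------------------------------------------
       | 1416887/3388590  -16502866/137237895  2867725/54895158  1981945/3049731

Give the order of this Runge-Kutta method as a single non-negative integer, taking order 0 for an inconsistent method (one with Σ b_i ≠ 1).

b = (1416887/3388590, -16502866/137237895, 2867725/54895158, 1981945/3049731)
c = (0, 5/2, 101/35, 1)
Ac = (0, 0, 4, -41/630)
Σ b_i: 1416887/3388590·1 + (-16502866/137237895)·1 + 2867725/54895158·1 + 1981945/3049731·1 = 1 ✓
b·c: (-16502866/137237895)·5/2 + 2867725/54895158·101/35 + 1981945/3049731·1 = 1/2 ✓
b·c²: (-16502866/137237895)·25/4 + 2867725/54895158·10201/1225 + 1981945/3049731·1 = 1/3 ✓
b·Ac: 2867725/54895158·4 + 1981945/3049731·(-41/630) = 1/6 ✓
b·c³: (-16502866/137237895)·125/8 + 2867725/54895158·1030301/42875 + 1981945/3049731·1 = 1248347/47440260 ≠ 1/4 ⇒ order 3.
b·(c∘Ac): 2867725/54895158·404/35 + 1981945/3049731·(-41/630) = 10260011/18298386 ≠ 1/8
b·Ac²: 2867725/54895158·10 + 1981945/3049731·(-50807/44100) = -32208907/142320780 ≠ 1/12
b·A²c: 1981945/3049731·(-32/9) = -63422240/27447579 ≠ 1/24

3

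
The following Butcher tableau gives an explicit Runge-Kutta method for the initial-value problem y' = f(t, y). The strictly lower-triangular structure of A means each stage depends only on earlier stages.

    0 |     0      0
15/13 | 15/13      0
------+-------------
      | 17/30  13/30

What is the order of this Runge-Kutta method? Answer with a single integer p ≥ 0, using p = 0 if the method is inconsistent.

2

b = (17/30, 13/30)
c = (0, 15/13)
Σ b_i: 17/30·1 + 13/30·1 = 1 ✓
b·c: 13/30·15/13 = 1/2 ✓; 2 stages ⇒ order 2.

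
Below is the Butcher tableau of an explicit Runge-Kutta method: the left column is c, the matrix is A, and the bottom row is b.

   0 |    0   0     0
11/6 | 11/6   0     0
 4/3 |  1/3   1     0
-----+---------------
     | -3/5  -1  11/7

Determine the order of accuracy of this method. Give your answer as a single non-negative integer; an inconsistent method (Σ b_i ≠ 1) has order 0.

0

b = (-3/5, -1, 11/7)
c = (0, 11/6, 4/3)
Ac = (0, 0, 11/6)
Σ b_i: (-3/5)·1 + (-1)·1 + 11/7·1 = -1/35 ≠ 1 ⇒ order 0.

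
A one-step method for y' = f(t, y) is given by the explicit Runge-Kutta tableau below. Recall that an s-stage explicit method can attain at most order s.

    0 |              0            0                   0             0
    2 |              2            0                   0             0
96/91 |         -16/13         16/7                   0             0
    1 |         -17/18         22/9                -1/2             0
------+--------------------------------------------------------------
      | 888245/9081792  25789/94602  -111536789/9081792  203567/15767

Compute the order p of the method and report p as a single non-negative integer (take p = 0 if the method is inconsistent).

3

b = (888245/9081792, 25789/94602, -111536789/9081792, 203567/15767)
c = (0, 2, 96/91, 1)
Ac = (0, 0, 32/7, 3572/819)
Σ b_i: 888245/9081792·1 + 25789/94602·1 + (-111536789/9081792)·1 + 203567/15767·1 = 1 ✓
b·c: 25789/94602·2 + (-111536789/9081792)·96/91 + 203567/15767·1 = 1/2 ✓
b·c²: 25789/94602·4 + (-111536789/9081792)·9216/8281 + 203567/15767·1 = 1/3 ✓
b·Ac: (-111536789/9081792)·32/7 + 203567/15767·3572/819 = 1/6 ✓
b·c³: 25789/94602·8 + (-111536789/9081792)·884736/753571 + 203567/15767·1 = 2895835/4304391 ≠ 1/4 ⇒ order 3.
b·(c∘Ac): (-111536789/9081792)·3072/637 + 203567/15767·3572/819 = -414092/141903 ≠ 1/8
b·Ac²: (-111536789/9081792)·64/7 + 203567/15767·687256/74529 = 29137805/4304391 ≠ 1/12
b·A²c: 203567/15767·(-16/7) = -465296/15767 ≠ 1/24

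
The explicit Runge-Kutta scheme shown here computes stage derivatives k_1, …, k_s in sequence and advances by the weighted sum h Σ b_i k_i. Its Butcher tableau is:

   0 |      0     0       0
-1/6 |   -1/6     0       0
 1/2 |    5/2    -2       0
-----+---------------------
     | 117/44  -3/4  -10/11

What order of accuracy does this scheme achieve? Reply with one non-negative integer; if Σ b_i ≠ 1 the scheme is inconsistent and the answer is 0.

b = (117/44, -3/4, -10/11)
c = (0, -1/6, 1/2)
Ac = (0, 0, 1/3)
Σ b_i: 117/44·1 + (-3/4)·1 + (-10/11)·1 = 1 ✓
b·c: (-3/4)·(-1/6) + (-10/11)·1/2 = -29/88 ≠ 1/2 ⇒ order 1.

1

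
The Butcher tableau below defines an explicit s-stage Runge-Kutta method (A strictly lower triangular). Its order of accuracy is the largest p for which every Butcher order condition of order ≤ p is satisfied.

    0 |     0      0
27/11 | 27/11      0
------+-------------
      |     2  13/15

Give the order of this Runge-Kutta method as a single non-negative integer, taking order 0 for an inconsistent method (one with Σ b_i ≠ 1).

0

b = (2, 13/15)
c = (0, 27/11)
Σ b_i: 2·1 + 13/15·1 = 43/15 ≠ 1 ⇒ order 0.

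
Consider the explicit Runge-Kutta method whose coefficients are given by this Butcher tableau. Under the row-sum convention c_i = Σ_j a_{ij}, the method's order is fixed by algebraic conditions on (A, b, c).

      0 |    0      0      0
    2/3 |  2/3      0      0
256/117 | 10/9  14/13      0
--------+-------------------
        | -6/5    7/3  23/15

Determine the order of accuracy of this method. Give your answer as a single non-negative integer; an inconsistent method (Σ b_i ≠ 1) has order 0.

b = (-6/5, 7/3, 23/15)
c = (0, 2/3, 256/117)
Ac = (0, 0, 28/39)
Σ b_i: (-6/5)·1 + 7/3·1 + 23/15·1 = 8/3 ≠ 1 ⇒ order 0.

0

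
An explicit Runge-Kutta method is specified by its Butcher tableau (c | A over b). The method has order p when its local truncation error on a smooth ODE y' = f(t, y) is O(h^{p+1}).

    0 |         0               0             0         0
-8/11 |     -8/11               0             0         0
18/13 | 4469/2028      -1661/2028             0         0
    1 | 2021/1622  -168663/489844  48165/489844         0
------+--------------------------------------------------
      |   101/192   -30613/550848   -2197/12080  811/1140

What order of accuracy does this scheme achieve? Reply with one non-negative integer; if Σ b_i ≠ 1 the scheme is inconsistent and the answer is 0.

b = (101/192, -30613/550848, -2197/12080, 811/1140)
c = (0, -8/11, 18/13, 1)
Ac = (0, 0, 302/507, 627/1622)
Σ b_i: 101/192·1 + (-30613/550848)·1 + (-2197/12080)·1 + 811/1140·1 = 1 ✓
b·c: (-30613/550848)·(-8/11) + (-2197/12080)·18/13 + 811/1140·1 = 1/2 ✓
b·c²: (-30613/550848)·64/121 + (-2197/12080)·324/169 + 811/1140·1 = 1/3 ✓
b·Ac: (-2197/12080)·302/507 + 811/1140·627/1622 = 1/6 ✓
b·c³: (-30613/550848)·(-512/1331) + (-2197/12080)·5832/2197 + 811/1140·1 = 1/4 ✓
b·(c∘Ac): (-2197/12080)·1812/2197 + 811/1140·627/1622 = 1/8 ✓
b·Ac²: (-2197/12080)·(-2416/5577) + 811/1140·57/8921 = 1/12 ✓
b·A²c: 811/1140·95/1622 = 1/24 ✓; 4 stages ⇒ order 4.

4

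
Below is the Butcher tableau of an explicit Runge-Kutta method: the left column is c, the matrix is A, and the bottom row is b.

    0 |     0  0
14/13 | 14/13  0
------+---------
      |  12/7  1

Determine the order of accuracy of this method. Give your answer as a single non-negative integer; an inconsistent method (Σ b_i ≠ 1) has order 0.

0

b = (12/7, 1)
c = (0, 14/13)
Σ b_i: 12/7·1 + 1·1 = 19/7 ≠ 1 ⇒ order 0.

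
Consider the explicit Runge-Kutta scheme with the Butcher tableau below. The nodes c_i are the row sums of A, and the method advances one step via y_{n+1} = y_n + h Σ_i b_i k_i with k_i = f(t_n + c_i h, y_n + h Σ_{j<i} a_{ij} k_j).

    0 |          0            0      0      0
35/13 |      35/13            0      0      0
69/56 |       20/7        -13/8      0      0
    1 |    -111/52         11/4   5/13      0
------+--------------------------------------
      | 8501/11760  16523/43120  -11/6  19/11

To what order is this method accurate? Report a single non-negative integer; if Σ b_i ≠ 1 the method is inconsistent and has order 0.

b = (8501/11760, 16523/43120, -11/6, 19/11)
c = (0, 35/13, 69/56, 1)
Ac = (0, 0, -35/8, 5735/728)
Σ b_i: 8501/11760·1 + 16523/43120·1 + (-11/6)·1 + 19/11·1 = 1 ✓
b·c: 16523/43120·35/13 + (-11/6)·69/56 + 19/11·1 = 1/2 ✓
b·c²: 16523/43120·1225/169 + (-11/6)·4761/3136 + 19/11·1 = 140363/81536 ≠ 1/3 ⇒ order 2.
b·Ac: (-11/6)·(-35/8) + 19/11·5735/728 = 1039175/48048 ≠ 1/6

2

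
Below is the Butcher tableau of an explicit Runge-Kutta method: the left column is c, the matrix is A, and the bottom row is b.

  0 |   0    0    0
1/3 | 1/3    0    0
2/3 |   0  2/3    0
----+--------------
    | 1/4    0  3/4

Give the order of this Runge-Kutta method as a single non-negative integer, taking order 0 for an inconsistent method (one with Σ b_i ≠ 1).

b = (1/4, 0, 3/4)
c = (0, 1/3, 2/3)
Ac = (0, 0, 2/9)
Σ b_i: 1/4·1 + 3/4·1 = 1 ✓
b·c: 3/4·2/3 = 1/2 ✓
b·c²: 3/4·4/9 = 1/3 ✓
b·Ac: 3/4·2/9 = 1/6 ✓; 3 stages ⇒ order 3.

3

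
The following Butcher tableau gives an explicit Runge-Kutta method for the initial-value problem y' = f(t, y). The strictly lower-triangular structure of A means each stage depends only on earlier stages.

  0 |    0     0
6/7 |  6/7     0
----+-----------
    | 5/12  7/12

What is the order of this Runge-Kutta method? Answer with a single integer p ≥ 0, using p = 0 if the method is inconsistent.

2

b = (5/12, 7/12)
c = (0, 6/7)
Σ b_i: 5/12·1 + 7/12·1 = 1 ✓
b·c: 7/12·6/7 = 1/2 ✓; 2 stages ⇒ order 2.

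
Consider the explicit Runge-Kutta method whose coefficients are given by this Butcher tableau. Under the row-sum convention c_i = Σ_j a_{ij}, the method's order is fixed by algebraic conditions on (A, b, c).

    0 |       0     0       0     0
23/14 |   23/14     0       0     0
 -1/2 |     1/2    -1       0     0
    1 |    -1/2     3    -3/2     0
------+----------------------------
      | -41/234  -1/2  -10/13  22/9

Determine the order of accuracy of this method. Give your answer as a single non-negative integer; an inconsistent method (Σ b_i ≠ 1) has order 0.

1

b = (-41/234, -1/2, -10/13, 22/9)
c = (0, 23/14, -1/2, 1)
Ac = (0, 0, -23/14, 159/28)
Σ b_i: (-41/234)·1 + (-1/2)·1 + (-10/13)·1 + 22/9·1 = 1 ✓
b·c: (-1/2)·23/14 + (-10/13)·(-1/2) + 22/9·1 = 6577/3276 ≠ 1/2 ⇒ order 1.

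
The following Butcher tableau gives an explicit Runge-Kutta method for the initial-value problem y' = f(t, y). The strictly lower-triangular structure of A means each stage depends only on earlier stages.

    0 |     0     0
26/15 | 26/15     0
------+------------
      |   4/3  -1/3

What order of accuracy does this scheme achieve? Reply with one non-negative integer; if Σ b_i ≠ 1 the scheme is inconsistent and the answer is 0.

1

b = (4/3, -1/3)
c = (0, 26/15)
Σ b_i: 4/3·1 + (-1/3)·1 = 1 ✓
b·c: (-1/3)·26/15 = -26/45 ≠ 1/2 ⇒ order 1.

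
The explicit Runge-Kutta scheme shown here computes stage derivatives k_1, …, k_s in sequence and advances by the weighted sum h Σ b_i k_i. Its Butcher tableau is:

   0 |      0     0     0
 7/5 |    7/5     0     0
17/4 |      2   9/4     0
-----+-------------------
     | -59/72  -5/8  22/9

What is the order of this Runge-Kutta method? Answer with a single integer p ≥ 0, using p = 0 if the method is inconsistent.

1

b = (-59/72, -5/8, 22/9)
c = (0, 7/5, 17/4)
Ac = (0, 0, 63/20)
Σ b_i: (-59/72)·1 + (-5/8)·1 + 22/9·1 = 1 ✓
b·c: (-5/8)·7/5 + 22/9·17/4 = 685/72 ≠ 1/2 ⇒ order 1.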